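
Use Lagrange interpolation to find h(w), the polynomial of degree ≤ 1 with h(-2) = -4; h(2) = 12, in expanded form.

L_0(w) = (w - 2) / [-4] = -(1/4)w + 1/2
L_1(w) = (w + 2) / [4] = (1/4)w + 1/2
h(w) = (-4)·L_0 + 12·L_1
  (-4)·L_0(w) = w - 2
  12·L_1(w) = 3w + 6
Adding term by term: 4w + 4

h(w) = 4w + 4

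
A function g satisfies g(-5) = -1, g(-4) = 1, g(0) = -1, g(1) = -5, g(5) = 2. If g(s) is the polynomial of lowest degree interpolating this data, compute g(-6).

-239/150

L_0(-6) = (-2)·(-6)·(-7)·(-11)/[(-1)·(-5)·(-6)·(-10)] = 77/25
L_1(-6) = (-1)·(-6)·(-7)·(-11)/[(1)·(-4)·(-5)·(-9)] = -77/30
L_2(-6) = (-1)·(-2)·(-7)·(-11)/[(5)·(4)·(-1)·(-5)] = 77/50
L_3(-6) = (-1)·(-2)·(-6)·(-11)/[(6)·(5)·(1)·(-4)] = -11/10
L_4(-6) = (-1)·(-2)·(-6)·(-7)/[(10)·(9)·(5)·(4)] = 7/150
Sum: (-1)·(77/25) + 1·(-77/30) + (-1)·(77/50) + (-5)·(-11/10) + 2·(7/150) = -239/150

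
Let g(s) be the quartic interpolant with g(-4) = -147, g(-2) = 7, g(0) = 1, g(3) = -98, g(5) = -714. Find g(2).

-21

L_0(2) = (4)·(2)·(-1)·(-3)/[(-2)·(-4)·(-7)·(-9)] = 1/21
L_1(2) = (6)·(2)·(-1)·(-3)/[(2)·(-2)·(-5)·(-7)] = -9/35
L_2(2) = (6)·(4)·(-1)·(-3)/[(4)·(2)·(-3)·(-5)] = 3/5
L_3(2) = (6)·(4)·(2)·(-3)/[(7)·(5)·(3)·(-2)] = 24/35
L_4(2) = (6)·(4)·(2)·(-1)/[(9)·(7)·(5)·(2)] = -8/105
Sum: (-147)·(1/21) + 7·(-9/35) + 1·(3/5) + (-98)·(24/35) + (-714)·(-8/105) = -21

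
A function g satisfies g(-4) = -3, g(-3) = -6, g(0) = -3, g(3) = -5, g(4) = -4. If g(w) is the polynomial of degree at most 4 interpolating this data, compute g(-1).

-341/84

L_0(-1) = (2)·(-1)·(-4)·(-5)/[(-1)·(-4)·(-7)·(-8)] = -5/28
L_1(-1) = (3)·(-1)·(-4)·(-5)/[(1)·(-3)·(-6)·(-7)] = 10/21
L_2(-1) = (3)·(2)·(-4)·(-5)/[(4)·(3)·(-3)·(-4)] = 5/6
L_3(-1) = (3)·(2)·(-1)·(-5)/[(7)·(6)·(3)·(-1)] = -5/21
L_4(-1) = (3)·(2)·(-1)·(-4)/[(8)·(7)·(4)·(1)] = 3/28
Sum: (-3)·(-5/28) + (-6)·(10/21) + (-3)·(5/6) + (-5)·(-5/21) + (-4)·(3/28) = -341/84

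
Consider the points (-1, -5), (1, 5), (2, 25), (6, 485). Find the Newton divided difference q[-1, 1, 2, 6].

q[-1,1] = (5 - (-5)) / (1 - (-1)) = 5
q[1,2] = (25 - 5) / (2 - 1) = 20
q[2,6] = (485 - 25) / (6 - 2) = 115
q[-1,1,2] = (20 - 5) / (2 - (-1)) = 5
q[1,2,6] = (115 - 20) / (6 - 1) = 19
q[-1,1,2,6] = (19 - 5) / (6 - (-1)) = 2

2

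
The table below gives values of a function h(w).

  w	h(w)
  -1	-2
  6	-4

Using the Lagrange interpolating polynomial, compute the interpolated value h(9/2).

Evaluate each Lagrange basis at w = 9/2:
L_0(9/2) = (-3/2)/[(-7)] = 3/14
L_1(9/2) = (11/2)/[(7)] = 11/14
Sum: (-2)·(3/14) + (-4)·(11/14) = -25/7

-25/7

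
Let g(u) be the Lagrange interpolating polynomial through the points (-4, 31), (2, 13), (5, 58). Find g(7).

L_0(7) = (5)·(2)/[(-6)·(-9)] = 5/27
L_1(7) = (11)·(2)/[(6)·(-3)] = -11/9
L_2(7) = (11)·(5)/[(9)·(3)] = 55/27
Sum: 31·(5/27) + 13·(-11/9) + 58·(55/27) = 108

108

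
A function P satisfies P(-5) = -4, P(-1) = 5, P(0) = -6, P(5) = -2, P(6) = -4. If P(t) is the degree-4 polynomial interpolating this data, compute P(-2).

Using Newton's divided-difference form:
P[-5,-1] = (5 - (-4)) / (-1 - (-5)) = 9/4
P[-1,0] = (-6 - 5) / (0 - (-1)) = -11
P[0,5] = (-2 - (-6)) / (5 - 0) = 4/5
P[5,6] = (-4 - (-2)) / (6 - 5) = -2
P[-5,-1,0] = (-11 - 9/4) / (0 - (-5)) = -53/20
P[-1,0,5] = (4/5 - (-11)) / (5 - (-1)) = 59/30
P[0,5,6] = (-2 - 4/5) / (6 - 0) = -7/15
P[-5,-1,0,5] = (59/30 - (-53/20)) / (5 - (-5)) = 277/600
P[-1,0,5,6] = (-7/15 - 59/30) / (6 - (-1)) = -73/210
P[-5,-1,0,5,6] = (-73/210 - 277/600) / (6 - (-5)) = -103/1400
P(-2) = -4 + (9/4)·(3) + (-53/20)·(3)·(-1) + (277/600)·(3)·(-1)·(-2) + (-103/1400)·(3)·(-1)·(-2)·(-7) = 414/25

414/25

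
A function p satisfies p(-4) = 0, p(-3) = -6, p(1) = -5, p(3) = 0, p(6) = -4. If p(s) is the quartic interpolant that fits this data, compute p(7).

-517/45

Evaluate each Lagrange basis at s = 7:
L_0(7) = (10)·(6)·(4)·(1)/[(-1)·(-5)·(-7)·(-10)] = 24/35
L_1(7) = (11)·(6)·(4)·(1)/[(1)·(-4)·(-6)·(-9)] = -11/9
L_2(7) = (11)·(10)·(4)·(1)/[(5)·(4)·(-2)·(-5)] = 11/5
L_3(7) = (11)·(10)·(6)·(1)/[(7)·(6)·(2)·(-3)] = -55/21
L_4(7) = (11)·(10)·(6)·(4)/[(10)·(9)·(5)·(3)] = 88/45
Sum: 0 + (-6)·(-11/9) + (-5)·(11/5) + 0 + (-4)·(88/45) = -517/45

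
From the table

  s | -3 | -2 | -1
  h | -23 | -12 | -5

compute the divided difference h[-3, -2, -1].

h[-3,-2] = (-12 - (-23)) / (-2 - (-3)) = 11
h[-2,-1] = (-5 - (-12)) / (-1 - (-2)) = 7
h[-3,-2,-1] = (7 - 11) / (-1 - (-3)) = -2

-2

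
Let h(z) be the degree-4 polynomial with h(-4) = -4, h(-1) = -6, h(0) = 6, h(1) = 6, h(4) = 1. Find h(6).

1723/8

Using Newton's divided-difference form:
h[-4,-1] = (-6 - (-4)) / (-1 - (-4)) = -2/3
h[-1,0] = (6 - (-6)) / (0 - (-1)) = 12
h[0,1] = (6 - 6) / (1 - 0) = 0
h[1,4] = (1 - 6) / (4 - 1) = -5/3
h[-4,-1,0] = (12 - (-2/3)) / (0 - (-4)) = 19/6
h[-1,0,1] = (0 - 12) / (1 - (-1)) = -6
h[0,1,4] = (-5/3 - 0) / (4 - 0) = -5/12
h[-4,-1,0,1] = (-6 - 19/6) / (1 - (-4)) = -11/6
h[-1,0,1,4] = (-5/12 - (-6)) / (4 - (-1)) = 67/60
h[-4,-1,0,1,4] = (67/60 - (-11/6)) / (4 - (-4)) = 59/160
h(6) = -4 + (-2/3)·(10) + (19/6)·(10)·(7) + (-11/6)·(10)·(7)·(6) + (59/160)·(10)·(7)·(6)·(5) = 1723/8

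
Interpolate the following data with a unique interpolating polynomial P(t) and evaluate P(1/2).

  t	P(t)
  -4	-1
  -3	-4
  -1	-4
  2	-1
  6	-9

Evaluate each Lagrange basis at t = 1/2:
L_0(1/2) = (7/2)·(3/2)·(-3/2)·(-11/2)/[(-1)·(-3)·(-6)·(-10)] = 77/320
L_1(1/2) = (9/2)·(3/2)·(-3/2)·(-11/2)/[(1)·(-2)·(-5)·(-9)] = -99/160
L_2(1/2) = (9/2)·(7/2)·(-3/2)·(-11/2)/[(3)·(2)·(-3)·(-7)] = 33/32
L_3(1/2) = (9/2)·(7/2)·(3/2)·(-11/2)/[(6)·(5)·(3)·(-4)] = 231/640
L_4(1/2) = (9/2)·(7/2)·(3/2)·(-3/2)/[(10)·(9)·(7)·(4)] = -9/640
Sum: (-1)·(77/320) + (-4)·(-99/160) + (-4)·(33/32) + (-1)·(231/640) + (-9)·(-9/640) = -17/8

-17/8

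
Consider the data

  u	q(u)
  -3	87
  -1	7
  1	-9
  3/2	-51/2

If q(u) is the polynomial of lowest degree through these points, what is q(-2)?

Evaluate each Lagrange basis at u = -2:
L_0(-2) = (-1)·(-3)·(-7/2)/[(-2)·(-4)·(-9/2)] = 7/24
L_1(-2) = (1)·(-3)·(-7/2)/[(2)·(-2)·(-5/2)] = 21/20
L_2(-2) = (1)·(-1)·(-7/2)/[(4)·(2)·(-1/2)] = -7/8
L_3(-2) = (1)·(-1)·(-3)/[(9/2)·(5/2)·(1/2)] = 8/15
Sum: 87·(7/24) + 7·(21/20) + (-9)·(-7/8) + (-51/2)·(8/15) = 27

27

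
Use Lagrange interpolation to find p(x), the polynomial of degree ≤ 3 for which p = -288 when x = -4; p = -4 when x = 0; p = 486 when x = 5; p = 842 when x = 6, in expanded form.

Build the Lagrange basis polynomials:
L_0(x) = x(x - 5)(x - 6) / [-360] = -(1/360)x^3 + (11/360)x^2 - (1/12)x
L_1(x) = (x + 4)(x - 5)(x - 6) / [120] = (1/120)x^3 - (7/120)x^2 - (7/60)x + 1
L_2(x) = (x + 4)x(x - 6) / [-45] = -(1/45)x^3 + (2/45)x^2 + (8/15)x
L_3(x) = (x + 4)x(x - 5) / [60] = (1/60)x^3 - (1/60)x^2 - (1/3)x
p(x) = (-288)·L_0 + (-4)·L_1 + 486·L_2 + 842·L_3
  (-288)·L_0(x) = (4/5)x^3 - (44/5)x^2 + 24x
  (-4)·L_1(x) = -(1/30)x^3 + (7/30)x^2 + (7/15)x - 4
  486·L_2(x) = -(54/5)x^3 + (108/5)x^2 + (1296/5)x
  842·L_3(x) = (421/30)x^3 - (421/30)x^2 - (842/3)x
Adding term by term: 4x^3 - x^2 + 3x - 4

p(x) = 4x^3 - x^2 + 3x - 4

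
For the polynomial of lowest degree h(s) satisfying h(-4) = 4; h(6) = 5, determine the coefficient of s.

L_0(s) = (s - 6) / [-10] = -(1/10)s + 3/5
L_1(s) = (s + 4) / [10] = (1/10)s + 2/5
h(s) = 4·L_0 + 5·L_1
Only the coefficient of s is needed; take it from each L_i and combine:
4·(-1/10) + 5·(1/10) = 1/10

1/10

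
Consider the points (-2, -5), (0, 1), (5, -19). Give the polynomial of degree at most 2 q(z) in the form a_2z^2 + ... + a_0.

q(z) = -z^2 + z + 1

Newton's divided differences:
q[-2,0] = (1 - (-5)) / (0 - (-2)) = 3
q[0,5] = (-19 - 1) / (5 - 0) = -4
q[-2,0,5] = (-4 - 3) / (5 - (-2)) = -1
q(z) = -5 + 3·(z + 2) + (-1)·(z + 2)z
Expanding: q(z) = -z^2 + z + 1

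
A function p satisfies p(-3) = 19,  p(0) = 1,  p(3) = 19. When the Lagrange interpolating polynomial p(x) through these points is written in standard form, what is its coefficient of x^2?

2

The leading coefficient equals the top divided difference p[-3,0,3].
p[-3,0] = (1 - 19) / (0 - (-3)) = -6
p[0,3] = (19 - 1) / (3 - 0) = 6
p[-3,0,3] = (6 - (-6)) / (3 - (-3)) = 2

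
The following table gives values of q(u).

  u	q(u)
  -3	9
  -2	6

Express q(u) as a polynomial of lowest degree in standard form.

L_0(u) = (u + 2) / [-1] = -u - 2
L_1(u) = (u + 3) / [1] = u + 3
q(u) = 9·L_0 + 6·L_1
  9·L_0(u) = -9u - 18
  6·L_1(u) = 6u + 18
Adding term by term: -3u

q(u) = -3u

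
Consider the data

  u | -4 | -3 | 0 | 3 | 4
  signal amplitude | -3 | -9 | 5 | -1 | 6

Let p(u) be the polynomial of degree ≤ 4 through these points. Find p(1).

L_0(1) = (4)·(1)·(-2)·(-3)/[(-1)·(-4)·(-7)·(-8)] = 3/28
L_1(1) = (5)·(1)·(-2)·(-3)/[(1)·(-3)·(-6)·(-7)] = -5/21
L_2(1) = (5)·(4)·(-2)·(-3)/[(4)·(3)·(-3)·(-4)] = 5/6
L_3(1) = (5)·(4)·(1)·(-3)/[(7)·(6)·(3)·(-1)] = 10/21
L_4(1) = (5)·(4)·(1)·(-2)/[(8)·(7)·(4)·(1)] = -5/28
Sum: (-3)·(3/28) + (-9)·(-5/21) + 5·(5/6) + (-1)·(10/21) + 6·(-5/28) = 373/84

373/84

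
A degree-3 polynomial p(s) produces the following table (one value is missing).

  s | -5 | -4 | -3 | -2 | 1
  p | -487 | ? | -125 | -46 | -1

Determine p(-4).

-266

The 4 known values determine p uniquely (degree ≤ 3).
Evaluate each Lagrange basis at s = -4:
L_0(-4) = (-1)·(-2)·(-5)/[(-2)·(-3)·(-6)] = 5/18
L_1(-4) = (1)·(-2)·(-5)/[(2)·(-1)·(-4)] = 5/4
L_2(-4) = (1)·(-1)·(-5)/[(3)·(1)·(-3)] = -5/9
L_3(-4) = (1)·(-1)·(-2)/[(6)·(4)·(3)] = 1/36
Sum: (-487)·(5/18) + (-125)·(5/4) + (-46)·(-5/9) + (-1)·(1/36) = -266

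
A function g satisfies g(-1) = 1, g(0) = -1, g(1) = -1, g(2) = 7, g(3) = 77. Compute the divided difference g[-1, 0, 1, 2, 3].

g[-1,0] = (-1 - 1) / (0 - (-1)) = -2
g[0,1] = (-1 - (-1)) / (1 - 0) = 0
g[1,2] = (7 - (-1)) / (2 - 1) = 8
g[2,3] = (77 - 7) / (3 - 2) = 70
g[-1,0,1] = (0 - (-2)) / (1 - (-1)) = 1
g[0,1,2] = (8 - 0) / (2 - 0) = 4
g[1,2,3] = (70 - 8) / (3 - 1) = 31
g[-1,0,1,2] = (4 - 1) / (2 - (-1)) = 1
g[0,1,2,3] = (31 - 4) / (3 - 0) = 9
g[-1,0,1,2,3] = (9 - 1) / (3 - (-1)) = 2

2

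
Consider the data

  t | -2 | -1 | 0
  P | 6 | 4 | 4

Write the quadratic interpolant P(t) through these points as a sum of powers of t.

P(t) = t^2 + t + 4

L_0(t) = (t + 1)t / [2] = (1/2)t^2 + (1/2)t
L_1(t) = (t + 2)t / [-1] = -t^2 - 2t
L_2(t) = (t + 2)(t + 1) / [2] = (1/2)t^2 + (3/2)t + 1
P(t) = 6·L_0 + 4·L_1 + 4·L_2
  6·L_0(t) = 3t^2 + 3t
  4·L_1(t) = -4t^2 - 8t
  4·L_2(t) = 2t^2 + 6t + 4
Adding term by term: t^2 + t + 4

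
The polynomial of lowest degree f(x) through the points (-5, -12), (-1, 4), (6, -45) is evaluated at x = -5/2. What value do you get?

L_0(-5/2) = (-3/2)·(-17/2)/[(-4)·(-11)] = 51/176
L_1(-5/2) = (5/2)·(-17/2)/[(4)·(-7)] = 85/112
L_2(-5/2) = (5/2)·(-3/2)/[(11)·(7)] = -15/308
Sum: (-12)·(51/176) + 4·(85/112) + (-45)·(-15/308) = 7/4

7/4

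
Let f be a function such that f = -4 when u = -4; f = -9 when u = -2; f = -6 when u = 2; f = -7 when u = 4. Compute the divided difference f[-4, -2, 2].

f[-4,-2] = (-9 - (-4)) / (-2 - (-4)) = -5/2
f[-2,2] = (-6 - (-9)) / (2 - (-2)) = 3/4
f[-4,-2,2] = (3/4 - (-5/2)) / (2 - (-4)) = 13/24

13/24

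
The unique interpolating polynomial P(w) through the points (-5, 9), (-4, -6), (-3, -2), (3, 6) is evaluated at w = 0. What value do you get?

1397/28

Evaluate each Lagrange basis at w = 0:
L_0(0) = (4)·(3)·(-3)/[(-1)·(-2)·(-8)] = 9/4
L_1(0) = (5)·(3)·(-3)/[(1)·(-1)·(-7)] = -45/7
L_2(0) = (5)·(4)·(-3)/[(2)·(1)·(-6)] = 5
L_3(0) = (5)·(4)·(3)/[(8)·(7)·(6)] = 5/28
Sum: 9·(9/4) + (-6)·(-45/7) + (-2)·(5) + 6·(5/28) = 1397/28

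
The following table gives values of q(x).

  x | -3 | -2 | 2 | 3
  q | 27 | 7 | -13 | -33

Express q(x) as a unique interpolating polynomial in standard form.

q(x) = -x^3 - x - 3

Newton's divided differences:
q[-3,-2] = (7 - 27) / (-2 - (-3)) = -20
q[-2,2] = (-13 - 7) / (2 - (-2)) = -5
q[2,3] = (-33 - (-13)) / (3 - 2) = -20
q[-3,-2,2] = (-5 - (-20)) / (2 - (-3)) = 3
q[-2,2,3] = (-20 - (-5)) / (3 - (-2)) = -3
q[-3,-2,2,3] = (-3 - 3) / (3 - (-3)) = -1
q(x) = 27 + (-20)·(x + 3) + 3·(x + 3)(x + 2) + (-1)·(x + 3)(x + 2)(x - 2)
Expanding: q(x) = -x^3 - x - 3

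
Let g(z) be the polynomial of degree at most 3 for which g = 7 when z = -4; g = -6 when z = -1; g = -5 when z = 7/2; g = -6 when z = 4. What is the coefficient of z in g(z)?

Build the Lagrange basis polynomials:
L_0(z) = (z + 1)(z - 7/2)(z - 4) / [-180] = -(1/180)z^3 + (13/360)z^2 - (13/360)z - 7/90
L_1(z) = (z + 4)(z - 7/2)(z - 4) / [135/2] = (2/135)z^3 - (7/135)z^2 - (32/135)z + 112/135
L_2(z) = (z + 4)(z + 1)(z - 4) / [-135/8] = -(8/135)z^3 - (8/135)z^2 + (128/135)z + 128/135
L_3(z) = (z + 4)(z + 1)(z - 7/2) / [20] = (1/20)z^3 + (3/40)z^2 - (27/40)z - 7/10
g(z) = 7·L_0 + (-6)·L_1 + (-5)·L_2 + (-6)·L_3
Only the coefficient of z is needed; take it from each L_i and combine:
7·(-13/360) + (-6)·(-32/135) + (-5)·(128/135) + (-6)·(-27/40) = 517/1080

517/1080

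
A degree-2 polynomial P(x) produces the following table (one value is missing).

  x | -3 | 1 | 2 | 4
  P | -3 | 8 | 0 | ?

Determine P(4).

-289/10

The 3 known values determine P uniquely (degree ≤ 2).
L_0(4) = (3)·(2)/[(-4)·(-5)] = 3/10
L_1(4) = (7)·(2)/[(4)·(-1)] = -7/2
L_2(4) = (7)·(3)/[(5)·(1)] = 21/5
Sum: (-3)·(3/10) + 8·(-7/2) + 0 = -289/10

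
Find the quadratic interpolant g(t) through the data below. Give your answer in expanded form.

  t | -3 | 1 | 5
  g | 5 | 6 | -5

L_0(t) = (t - 1)(t - 5) / [32] = (1/32)t^2 - (3/16)t + 5/32
L_1(t) = (t + 3)(t - 5) / [-16] = -(1/16)t^2 + (1/8)t + 15/16
L_2(t) = (t + 3)(t - 1) / [32] = (1/32)t^2 + (1/16)t - 3/32
g(t) = 5·L_0 + 6·L_1 + (-5)·L_2
  5·L_0(t) = (5/32)t^2 - (15/16)t + 25/32
  6·L_1(t) = -(3/8)t^2 + (3/4)t + 45/8
  (-5)·L_2(t) = -(5/32)t^2 - (5/16)t + 15/32
Adding term by term: -(3/8)t^2 - (1/2)t + 55/8

g(t) = -(3/8)t^2 - (1/2)t + 55/8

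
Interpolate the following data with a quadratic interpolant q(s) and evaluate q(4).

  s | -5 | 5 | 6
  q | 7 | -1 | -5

133/55

Using Newton's divided-difference form:
q[-5,5] = (-1 - 7) / (5 - (-5)) = -4/5
q[5,6] = (-5 - (-1)) / (6 - 5) = -4
q[-5,5,6] = (-4 - (-4/5)) / (6 - (-5)) = -16/55
q(4) = 7 + (-4/5)·(9) + (-16/55)·(9)·(-1) = 133/55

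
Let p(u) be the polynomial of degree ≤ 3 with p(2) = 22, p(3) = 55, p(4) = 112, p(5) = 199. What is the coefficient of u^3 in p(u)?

1

The leading coefficient equals the top divided difference p[2,3,4,5].
p[2,3] = (55 - 22) / (3 - 2) = 33
p[3,4] = (112 - 55) / (4 - 3) = 57
p[4,5] = (199 - 112) / (5 - 4) = 87
p[2,3,4] = (57 - 33) / (4 - 2) = 12
p[3,4,5] = (87 - 57) / (5 - 3) = 15
p[2,3,4,5] = (15 - 12) / (5 - 2) = 1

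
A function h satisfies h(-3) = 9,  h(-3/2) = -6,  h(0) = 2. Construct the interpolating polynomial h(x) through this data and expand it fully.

h(x) = (46/9)x^2 + 13x + 2

Build the Lagrange basis polynomials:
L_0(x) = (x + 3/2)x / [9/2] = (2/9)x^2 + (1/3)x
L_1(x) = (x + 3)x / [-9/4] = -(4/9)x^2 - (4/3)x
L_2(x) = (x + 3)(x + 3/2) / [9/2] = (2/9)x^2 + x + 1
h(x) = 9·L_0 + (-6)·L_1 + 2·L_2
  9·L_0(x) = 2x^2 + 3x
  (-6)·L_1(x) = (8/3)x^2 + 8x
  2·L_2(x) = (4/9)x^2 + 2x + 2
Adding term by term: (46/9)x^2 + 13x + 2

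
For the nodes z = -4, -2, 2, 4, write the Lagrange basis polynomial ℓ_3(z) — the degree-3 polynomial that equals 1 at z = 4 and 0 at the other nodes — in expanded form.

ℓ_3(z) = (z + 4)(z + 2)(z - 2) / [(8)·(6)·(2)]
       = (z^3 + 4z^2 - 4z - 16) / (96)

ℓ_3(z) = (1/96)z^3 + (1/24)z^2 - (1/24)z - 1/6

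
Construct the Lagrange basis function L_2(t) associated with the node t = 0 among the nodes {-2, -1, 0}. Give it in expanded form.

L_2(t) = (t + 2)(t + 1) / [(2)·(1)]
       = (t^2 + 3t + 2) / (2)

L_2(t) = (1/2)t^2 + (3/2)t + 1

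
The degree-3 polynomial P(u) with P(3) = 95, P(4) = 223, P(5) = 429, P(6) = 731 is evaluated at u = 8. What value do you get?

Using Newton's divided-difference form:
P[3,4] = (223 - 95) / (4 - 3) = 128
P[4,5] = (429 - 223) / (5 - 4) = 206
P[5,6] = (731 - 429) / (6 - 5) = 302
P[3,4,5] = (206 - 128) / (5 - 3) = 39
P[4,5,6] = (302 - 206) / (6 - 4) = 48
P[3,4,5,6] = (48 - 39) / (6 - 3) = 3
P(8) = 95 + 128·(5) + 39·(5)·(4) + 3·(5)·(4)·(3) = 1695

1695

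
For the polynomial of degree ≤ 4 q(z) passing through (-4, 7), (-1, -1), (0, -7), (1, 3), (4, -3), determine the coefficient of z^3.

Build the Lagrange basis polynomials:
L_0(z) = (z + 1)z(z - 1)(z - 4) / [480] = (1/480)z^4 - (1/120)z^3 - (1/480)z^2 + (1/120)z
L_1(z) = (z + 4)z(z - 1)(z - 4) / [-30] = -(1/30)z^4 + (1/30)z^3 + (8/15)z^2 - (8/15)z
L_2(z) = (z + 4)(z + 1)(z - 1)(z - 4) / [16] = (1/16)z^4 - (17/16)z^2 + 1
L_3(z) = (z + 4)(z + 1)z(z - 4) / [-30] = -(1/30)z^4 - (1/30)z^3 + (8/15)z^2 + (8/15)z
L_4(z) = (z + 4)(z + 1)z(z - 1) / [480] = (1/480)z^4 + (1/120)z^3 - (1/480)z^2 - (1/120)z
q(z) = 7·L_0 + (-1)·L_1 + (-7)·L_2 + 3·L_3 + (-3)·L_4
Only the coefficient of z^3 is needed; take it from each L_i and combine:
7·(-1/120) + (-1)·(1/30) + (-7)·(0) + 3·(-1/30) + (-3)·(1/120) = -13/60

-13/60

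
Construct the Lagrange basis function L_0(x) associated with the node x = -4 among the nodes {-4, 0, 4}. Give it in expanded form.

L_0(x) = (1/32)x^2 - (1/8)x

L_0(x) = x(x - 4) / [(-4)·(-8)]
       = (x^2 - 4x) / (32)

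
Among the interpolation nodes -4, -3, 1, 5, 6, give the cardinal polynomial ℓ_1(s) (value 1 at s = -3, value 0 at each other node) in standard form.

ℓ_1(s) = (s + 4)(s - 1)(s - 5)(s - 6) / [(1)·(-4)·(-8)·(-9)]
       = (s^4 - 8s^3 - 7s^2 + 134s - 120) / (-288)

ℓ_1(s) = -(1/288)s^4 + (1/36)s^3 + (7/288)s^2 - (67/144)s + 5/12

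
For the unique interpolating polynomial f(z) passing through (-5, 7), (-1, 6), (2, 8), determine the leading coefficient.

11/84

The leading coefficient equals the top divided difference f[-5,-1,2].
f[-5,-1] = (6 - 7) / (-1 - (-5)) = -1/4
f[-1,2] = (8 - 6) / (2 - (-1)) = 2/3
f[-5,-1,2] = (2/3 - (-1/4)) / (2 - (-5)) = 11/84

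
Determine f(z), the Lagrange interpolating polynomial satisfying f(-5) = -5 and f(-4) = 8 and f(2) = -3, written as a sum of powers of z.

L_0(z) = (z + 4)(z - 2) / [7] = (1/7)z^2 + (2/7)z - 8/7
L_1(z) = (z + 5)(z - 2) / [-6] = -(1/6)z^2 - (1/2)z + 5/3
L_2(z) = (z + 5)(z + 4) / [42] = (1/42)z^2 + (3/14)z + 10/21
f(z) = (-5)·L_0 + 8·L_1 + (-3)·L_2
  (-5)·L_0(z) = -(5/7)z^2 - (10/7)z + 40/7
  8·L_1(z) = -(4/3)z^2 - 4z + 40/3
  (-3)·L_2(z) = -(1/14)z^2 - (9/14)z - 10/7
Adding term by term: -(89/42)z^2 - (85/14)z + 370/21

f(z) = -(89/42)z^2 - (85/14)z + 370/21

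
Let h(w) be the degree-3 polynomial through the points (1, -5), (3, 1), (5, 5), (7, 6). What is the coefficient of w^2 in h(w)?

-1/16

L_0(w) = (w - 3)(w - 5)(w - 7) / [-48] = -(1/48)w^3 + (5/16)w^2 - (71/48)w + 35/16
L_1(w) = (w - 1)(w - 5)(w - 7) / [16] = (1/16)w^3 - (13/16)w^2 + (47/16)w - 35/16
L_2(w) = (w - 1)(w - 3)(w - 7) / [-16] = -(1/16)w^3 + (11/16)w^2 - (31/16)w + 21/16
L_3(w) = (w - 1)(w - 3)(w - 5) / [48] = (1/48)w^3 - (3/16)w^2 + (23/48)w - 5/16
h(w) = (-5)·L_0 + 1·L_1 + 5·L_2 + 6·L_3
Only the coefficient of w^2 is needed; take it from each L_i and combine:
(-5)·(5/16) + 1·(-13/16) + 5·(11/16) + 6·(-3/16) = -1/16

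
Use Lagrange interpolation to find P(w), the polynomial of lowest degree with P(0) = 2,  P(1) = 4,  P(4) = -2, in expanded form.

L_0(w) = (w - 1)(w - 4) / [4] = (1/4)w^2 - (5/4)w + 1
L_1(w) = w(w - 4) / [-3] = -(1/3)w^2 + (4/3)w
L_2(w) = w(w - 1) / [12] = (1/12)w^2 - (1/12)w
P(w) = 2·L_0 + 4·L_1 + (-2)·L_2
  2·L_0(w) = (1/2)w^2 - (5/2)w + 2
  4·L_1(w) = -(4/3)w^2 + (16/3)w
  (-2)·L_2(w) = -(1/6)w^2 + (1/6)w
Adding term by term: -w^2 + 3w + 2

P(w) = -w^2 + 3w + 2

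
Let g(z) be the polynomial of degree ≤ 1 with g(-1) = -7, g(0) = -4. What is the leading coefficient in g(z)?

3

The leading coefficient equals the top divided difference g[-1,0].
g[-1,0] = (-4 - (-7)) / (0 - (-1)) = 3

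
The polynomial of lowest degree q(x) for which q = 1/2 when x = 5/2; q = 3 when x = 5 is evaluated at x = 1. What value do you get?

Evaluate each Lagrange basis at x = 1:
L_0(1) = (-4)/[(-5/2)] = 8/5
L_1(1) = (-3/2)/[(5/2)] = -3/5
Sum: 1/2·(8/5) + 3·(-3/5) = -1

-1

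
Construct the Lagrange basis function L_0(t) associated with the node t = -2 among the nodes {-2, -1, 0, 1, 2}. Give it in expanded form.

L_0(t) = (1/24)t^4 - (1/12)t^3 - (1/24)t^2 + (1/12)t

L_0(t) = (t + 1)t(t - 1)(t - 2) / [(-1)·(-2)·(-3)·(-4)]
       = (t^4 - 2t^3 - t^2 + 2t) / (24)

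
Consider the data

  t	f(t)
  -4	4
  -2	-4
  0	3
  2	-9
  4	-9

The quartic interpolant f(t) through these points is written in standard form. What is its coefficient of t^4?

The leading coefficient equals the top divided difference f[-4,-2,0,2,4].
f[-4,-2] = (-4 - 4) / (-2 - (-4)) = -4
f[-2,0] = (3 - (-4)) / (0 - (-2)) = 7/2
f[0,2] = (-9 - 3) / (2 - 0) = -6
f[2,4] = (-9 - (-9)) / (4 - 2) = 0
f[-4,-2,0] = (7/2 - (-4)) / (0 - (-4)) = 15/8
f[-2,0,2] = (-6 - 7/2) / (2 - (-2)) = -19/8
f[0,2,4] = (0 - (-6)) / (4 - 0) = 3/2
f[-4,-2,0,2] = (-19/8 - 15/8) / (2 - (-4)) = -17/24
f[-2,0,2,4] = (3/2 - (-19/8)) / (4 - (-2)) = 31/48
f[-4,-2,0,2,4] = (31/48 - (-17/24)) / (4 - (-4)) = 65/384

65/384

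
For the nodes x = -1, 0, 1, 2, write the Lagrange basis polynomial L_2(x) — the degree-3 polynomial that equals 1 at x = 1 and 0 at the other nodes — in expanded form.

L_2(x) = -(1/2)x^3 + (1/2)x^2 + x

L_2(x) = (x + 1)x(x - 2) / [(2)·(1)·(-1)]
       = (x^3 - x^2 - 2x) / (-2)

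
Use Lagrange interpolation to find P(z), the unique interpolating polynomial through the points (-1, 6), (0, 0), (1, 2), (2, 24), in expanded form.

P(z) = 2z^3 + 4z^2 - 4z

Build the Lagrange basis polynomials:
L_0(z) = z(z - 1)(z - 2) / [-6] = -(1/6)z^3 + (1/2)z^2 - (1/3)z
L_1(z) = (z + 1)(z - 1)(z - 2) / [2] = (1/2)z^3 - z^2 - (1/2)z + 1
L_2(z) = (z + 1)z(z - 2) / [-2] = -(1/2)z^3 + (1/2)z^2 + z
L_3(z) = (z + 1)z(z - 1) / [6] = (1/6)z^3 - (1/6)z
P(z) = 6·L_0 + 0·L_1 + 2·L_2 + 24·L_3
  6·L_0(z) = -z^3 + 3z^2 - 2z
  0·L_1(z) = 0
  2·L_2(z) = -z^3 + z^2 + 2z
  24·L_3(z) = 4z^3 - 4z
Adding term by term: 2z^3 + 4z^2 - 4z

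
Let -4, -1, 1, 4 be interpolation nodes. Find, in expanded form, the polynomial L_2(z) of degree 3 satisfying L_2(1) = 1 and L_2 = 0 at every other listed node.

L_2(z) = (z + 4)(z + 1)(z - 4) / [(5)·(2)·(-3)]
       = (z^3 + z^2 - 16z - 16) / (-30)

L_2(z) = -(1/30)z^3 - (1/30)z^2 + (8/15)z + 8/15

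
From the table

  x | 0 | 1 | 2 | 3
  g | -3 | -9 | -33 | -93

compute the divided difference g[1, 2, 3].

g[1,2] = (-33 - (-9)) / (2 - 1) = -24
g[2,3] = (-93 - (-33)) / (3 - 2) = -60
g[1,2,3] = (-60 - (-24)) / (3 - 1) = -18

-18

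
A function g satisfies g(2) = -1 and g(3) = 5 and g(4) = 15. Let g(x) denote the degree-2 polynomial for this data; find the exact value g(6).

47

Evaluate each Lagrange basis at x = 6:
L_0(6) = (3)·(2)/[(-1)·(-2)] = 3
L_1(6) = (4)·(2)/[(1)·(-1)] = -8
L_2(6) = (4)·(3)/[(2)·(1)] = 6
Sum: (-1)·(3) + 5·(-8) + 15·(6) = 47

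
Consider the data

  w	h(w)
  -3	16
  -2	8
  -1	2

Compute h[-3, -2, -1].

h[-3,-2] = (8 - 16) / (-2 - (-3)) = -8
h[-2,-1] = (2 - 8) / (-1 - (-2)) = -6
h[-3,-2,-1] = (-6 - (-8)) / (-1 - (-3)) = 1

1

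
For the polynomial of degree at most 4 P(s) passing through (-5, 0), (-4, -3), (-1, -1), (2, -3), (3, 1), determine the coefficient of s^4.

Build the Lagrange basis polynomials:
L_0(s) = (s + 4)(s + 1)(s - 2)(s - 3) / [224] = (1/224)s^4 - (15/224)s^2 + (5/112)s + 3/28
L_1(s) = (s + 5)(s + 1)(s - 2)(s - 3) / [-126] = -(1/126)s^4 - (1/126)s^3 + (19/126)s^2 - (11/126)s - 5/21
L_2(s) = (s + 5)(s + 4)(s - 2)(s - 3) / [144] = (1/144)s^4 + (1/36)s^3 - (19/144)s^2 - (23/72)s + 5/6
L_3(s) = (s + 5)(s + 4)(s + 1)(s - 3) / [-126] = -(1/126)s^4 - (1/18)s^3 + (1/126)s^2 + (67/126)s + 10/21
L_4(s) = (s + 5)(s + 4)(s + 1)(s - 2) / [224] = (1/224)s^4 + (1/28)s^3 + (9/224)s^2 - (19/112)s - 5/28
P(s) = 0·L_0 + (-3)·L_1 + (-1)·L_2 + (-3)·L_3 + 1·L_4
Only the coefficient of s^4 is needed; take it from each L_i and combine:
0·(1/224) + (-3)·(-1/126) + (-1)·(1/144) + (-3)·(-1/126) + 1·(1/224) = 13/288

13/288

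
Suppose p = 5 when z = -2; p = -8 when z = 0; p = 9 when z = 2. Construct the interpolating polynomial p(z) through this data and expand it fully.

p(z) = (15/4)z^2 + z - 8

L_0(z) = z(z - 2) / [8] = (1/8)z^2 - (1/4)z
L_1(z) = (z + 2)(z - 2) / [-4] = -(1/4)z^2 + 1
L_2(z) = (z + 2)z / [8] = (1/8)z^2 + (1/4)z
p(z) = 5·L_0 + (-8)·L_1 + 9·L_2
  5·L_0(z) = (5/8)z^2 - (5/4)z
  (-8)·L_1(z) = 2z^2 - 8
  9·L_2(z) = (9/8)z^2 + (9/4)z
Adding term by term: (15/4)z^2 + z - 8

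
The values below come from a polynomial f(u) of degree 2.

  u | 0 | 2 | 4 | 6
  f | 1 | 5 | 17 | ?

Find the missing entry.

37

The 3 known values determine f uniquely (degree ≤ 2).
Evaluate each Lagrange basis at u = 6:
L_0(6) = (4)·(2)/[(-2)·(-4)] = 1
L_1(6) = (6)·(2)/[(2)·(-2)] = -3
L_2(6) = (6)·(4)/[(4)·(2)] = 3
Sum: 1·(1) + 5·(-3) + 17·(3) = 37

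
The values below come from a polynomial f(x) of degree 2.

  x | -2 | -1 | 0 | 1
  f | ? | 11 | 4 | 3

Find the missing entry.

24

The 3 known values determine f uniquely (degree ≤ 2).
Evaluate each Lagrange basis at x = -2:
L_0(-2) = (-2)·(-3)/[(-1)·(-2)] = 3
L_1(-2) = (-1)·(-3)/[(1)·(-1)] = -3
L_2(-2) = (-1)·(-2)/[(2)·(1)] = 1
Sum: 11·(3) + 4·(-3) + 3·(1) = 24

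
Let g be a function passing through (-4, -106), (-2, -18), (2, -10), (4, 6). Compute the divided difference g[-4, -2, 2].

g[-4,-2] = (-18 - (-106)) / (-2 - (-4)) = 44
g[-2,2] = (-10 - (-18)) / (2 - (-2)) = 2
g[-4,-2,2] = (2 - 44) / (2 - (-4)) = -7

-7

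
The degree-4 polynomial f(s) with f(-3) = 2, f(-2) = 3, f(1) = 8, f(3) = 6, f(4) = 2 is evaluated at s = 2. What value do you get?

71/9

Using Newton's divided-difference form:
f[-3,-2] = (3 - 2) / (-2 - (-3)) = 1
f[-2,1] = (8 - 3) / (1 - (-2)) = 5/3
f[1,3] = (6 - 8) / (3 - 1) = -1
f[3,4] = (2 - 6) / (4 - 3) = -4
f[-3,-2,1] = (5/3 - 1) / (1 - (-3)) = 1/6
f[-2,1,3] = (-1 - 5/3) / (3 - (-2)) = -8/15
f[1,3,4] = (-4 - (-1)) / (4 - 1) = -1
f[-3,-2,1,3] = (-8/15 - 1/6) / (3 - (-3)) = -7/60
f[-2,1,3,4] = (-1 - (-8/15)) / (4 - (-2)) = -7/90
f[-3,-2,1,3,4] = (-7/90 - (-7/60)) / (4 - (-3)) = 1/180
f(2) = 2 + 1·(5) + (1/6)·(5)·(4) + (-7/60)·(5)·(4)·(1) + (1/180)·(5)·(4)·(1)·(-1) = 71/9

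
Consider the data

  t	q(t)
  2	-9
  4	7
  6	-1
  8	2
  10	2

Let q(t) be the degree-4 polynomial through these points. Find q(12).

Evaluate each Lagrange basis at t = 12:
L_0(12) = (8)·(6)·(4)·(2)/[(-2)·(-4)·(-6)·(-8)] = 1
L_1(12) = (10)·(6)·(4)·(2)/[(2)·(-2)·(-4)·(-6)] = -5
L_2(12) = (10)·(8)·(4)·(2)/[(4)·(2)·(-2)·(-4)] = 10
L_3(12) = (10)·(8)·(6)·(2)/[(6)·(4)·(2)·(-2)] = -10
L_4(12) = (10)·(8)·(6)·(4)/[(8)·(6)·(4)·(2)] = 5
Sum: (-9)·(1) + 7·(-5) + (-1)·(10) + 2·(-10) + 2·(5) = -64

-64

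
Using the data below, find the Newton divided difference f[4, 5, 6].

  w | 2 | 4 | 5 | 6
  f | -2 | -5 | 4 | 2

-11/2

f[4,5] = (4 - (-5)) / (5 - 4) = 9
f[5,6] = (2 - 4) / (6 - 5) = -2
f[4,5,6] = (-2 - 9) / (6 - 4) = -11/2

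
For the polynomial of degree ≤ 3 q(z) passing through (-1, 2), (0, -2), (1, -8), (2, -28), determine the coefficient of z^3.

The leading coefficient equals the top divided difference q[-1,0,1,2].
q[-1,0] = (-2 - 2) / (0 - (-1)) = -4
q[0,1] = (-8 - (-2)) / (1 - 0) = -6
q[1,2] = (-28 - (-8)) / (2 - 1) = -20
q[-1,0,1] = (-6 - (-4)) / (1 - (-1)) = -1
q[0,1,2] = (-20 - (-6)) / (2 - 0) = -7
q[-1,0,1,2] = (-7 - (-1)) / (2 - (-1)) = -2

-2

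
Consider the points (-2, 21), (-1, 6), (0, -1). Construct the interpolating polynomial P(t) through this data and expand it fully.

L_0(t) = (t + 1)t / [2] = (1/2)t^2 + (1/2)t
L_1(t) = (t + 2)t / [-1] = -t^2 - 2t
L_2(t) = (t + 2)(t + 1) / [2] = (1/2)t^2 + (3/2)t + 1
P(t) = 21·L_0 + 6·L_1 + (-1)·L_2
  21·L_0(t) = (21/2)t^2 + (21/2)t
  6·L_1(t) = -6t^2 - 12t
  (-1)·L_2(t) = -(1/2)t^2 - (3/2)t - 1
Adding term by term: 4t^2 - 3t - 1

P(t) = 4t^2 - 3t - 1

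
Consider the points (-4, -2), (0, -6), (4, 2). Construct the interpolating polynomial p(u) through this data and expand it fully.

Newton's divided differences:
p[-4,0] = (-6 - (-2)) / (0 - (-4)) = -1
p[0,4] = (2 - (-6)) / (4 - 0) = 2
p[-4,0,4] = (2 - (-1)) / (4 - (-4)) = 3/8
p(u) = -2 + (-1)·(u + 4) + (3/8)·(u + 4)u
Expanding: p(u) = (3/8)u^2 + (1/2)u - 6

p(u) = (3/8)u^2 + (1/2)u - 6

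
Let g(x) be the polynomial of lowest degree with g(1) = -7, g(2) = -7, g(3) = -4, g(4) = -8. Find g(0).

6

Evaluate each Lagrange basis at x = 0:
L_0(0) = (-2)·(-3)·(-4)/[(-1)·(-2)·(-3)] = 4
L_1(0) = (-1)·(-3)·(-4)/[(1)·(-1)·(-2)] = -6
L_2(0) = (-1)·(-2)·(-4)/[(2)·(1)·(-1)] = 4
L_3(0) = (-1)·(-2)·(-3)/[(3)·(2)·(1)] = -1
Sum: (-7)·(4) + (-7)·(-6) + (-4)·(4) + (-8)·(-1) = 6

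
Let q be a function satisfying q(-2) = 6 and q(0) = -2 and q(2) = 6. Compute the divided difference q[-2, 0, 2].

q[-2,0] = (-2 - 6) / (0 - (-2)) = -4
q[0,2] = (6 - (-2)) / (2 - 0) = 4
q[-2,0,2] = (4 - (-4)) / (2 - (-2)) = 2

2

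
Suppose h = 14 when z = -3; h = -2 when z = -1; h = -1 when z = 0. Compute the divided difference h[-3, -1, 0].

h[-3,-1] = (-2 - 14) / (-1 - (-3)) = -8
h[-1,0] = (-1 - (-2)) / (0 - (-1)) = 1
h[-3,-1,0] = (1 - (-8)) / (0 - (-3)) = 3

3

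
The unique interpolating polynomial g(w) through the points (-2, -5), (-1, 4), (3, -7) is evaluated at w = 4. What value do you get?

-43/2

L_0(4) = (5)·(1)/[(-1)·(-5)] = 1
L_1(4) = (6)·(1)/[(1)·(-4)] = -3/2
L_2(4) = (6)·(5)/[(5)·(4)] = 3/2
Sum: (-5)·(1) + 4·(-3/2) + (-7)·(3/2) = -43/2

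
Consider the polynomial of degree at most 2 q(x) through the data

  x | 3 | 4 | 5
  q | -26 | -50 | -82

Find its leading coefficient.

-4

Build the Lagrange basis polynomials:
L_0(x) = (x - 4)(x - 5) / [2] = (1/2)x^2 - (9/2)x + 10
L_1(x) = (x - 3)(x - 5) / [-1] = -x^2 + 8x - 15
L_2(x) = (x - 3)(x - 4) / [2] = (1/2)x^2 - (7/2)x + 6
q(x) = (-26)·L_0 + (-50)·L_1 + (-82)·L_2
Only the coefficient of x^2 is needed; take it from each L_i and combine:
(-26)·(1/2) + (-50)·(-1) + (-82)·(1/2) = -4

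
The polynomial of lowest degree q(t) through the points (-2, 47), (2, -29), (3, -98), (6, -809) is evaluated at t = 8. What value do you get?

Using Newton's divided-difference form:
q[-2,2] = (-29 - 47) / (2 - (-2)) = -19
q[2,3] = (-98 - (-29)) / (3 - 2) = -69
q[3,6] = (-809 - (-98)) / (6 - 3) = -237
q[-2,2,3] = (-69 - (-19)) / (3 - (-2)) = -10
q[2,3,6] = (-237 - (-69)) / (6 - 2) = -42
q[-2,2,3,6] = (-42 - (-10)) / (6 - (-2)) = -4
q(8) = 47 + (-19)·(10) + (-10)·(10)·(6) + (-4)·(10)·(6)·(5) = -1943

-1943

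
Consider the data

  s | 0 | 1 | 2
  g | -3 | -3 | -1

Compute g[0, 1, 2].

g[0,1] = (-3 - (-3)) / (1 - 0) = 0
g[1,2] = (-1 - (-3)) / (2 - 1) = 2
g[0,1,2] = (2 - 0) / (2 - 0) = 1

1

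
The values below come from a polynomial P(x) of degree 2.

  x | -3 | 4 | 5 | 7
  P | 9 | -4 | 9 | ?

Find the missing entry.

The 3 known values determine P uniquely (degree ≤ 2).
L_0(7) = (3)·(2)/[(-7)·(-8)] = 3/28
L_1(7) = (10)·(2)/[(7)·(-1)] = -20/7
L_2(7) = (10)·(3)/[(8)·(1)] = 15/4
Sum: 9·(3/28) + (-4)·(-20/7) + 9·(15/4) = 323/7

323/7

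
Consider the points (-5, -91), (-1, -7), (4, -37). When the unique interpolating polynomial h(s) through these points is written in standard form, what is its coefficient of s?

Build the Lagrange basis polynomials:
L_0(s) = (s + 1)(s - 4) / [36] = (1/36)s^2 - (1/12)s - 1/9
L_1(s) = (s + 5)(s - 4) / [-20] = -(1/20)s^2 - (1/20)s + 1
L_2(s) = (s + 5)(s + 1) / [45] = (1/45)s^2 + (2/15)s + 1/9
h(s) = (-91)·L_0 + (-7)·L_1 + (-37)·L_2
Only the coefficient of s is needed; take it from each L_i and combine:
(-91)·(-1/12) + (-7)·(-1/20) + (-37)·(2/15) = 3

3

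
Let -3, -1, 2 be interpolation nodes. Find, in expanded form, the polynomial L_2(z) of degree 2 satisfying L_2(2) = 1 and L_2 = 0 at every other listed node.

L_2(z) = (z + 3)(z + 1) / [(5)·(3)]
       = (z^2 + 4z + 3) / (15)

L_2(z) = (1/15)z^2 + (4/15)z + 1/5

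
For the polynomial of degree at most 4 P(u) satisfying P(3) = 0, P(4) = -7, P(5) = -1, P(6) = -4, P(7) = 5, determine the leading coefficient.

Build the Lagrange basis polynomials:
L_0(u) = (u - 4)(u - 5)(u - 6)(u - 7) / [24] = (1/24)u^4 - (11/12)u^3 + (179/24)u^2 - (319/12)u + 35
L_1(u) = (u - 3)(u - 5)(u - 6)(u - 7) / [-6] = -(1/6)u^4 + (7/2)u^3 - (161/6)u^2 + (177/2)u - 105
L_2(u) = (u - 3)(u - 4)(u - 6)(u - 7) / [4] = (1/4)u^4 - 5u^3 + (145/4)u^2 - (225/2)u + 126
L_3(u) = (u - 3)(u - 4)(u - 5)(u - 7) / [-6] = -(1/6)u^4 + (19/6)u^3 - (131/6)u^2 + (389/6)u - 70
L_4(u) = (u - 3)(u - 4)(u - 5)(u - 6) / [24] = (1/24)u^4 - (3/4)u^3 + (119/24)u^2 - (57/4)u + 15
P(u) = 0·L_0 + (-7)·L_1 + (-1)·L_2 + (-4)·L_3 + 5·L_4
Only the coefficient of u^4 is needed; take it from each L_i and combine:
0·(1/24) + (-7)·(-1/6) + (-1)·(1/4) + (-4)·(-1/6) + 5·(1/24) = 43/24

43/24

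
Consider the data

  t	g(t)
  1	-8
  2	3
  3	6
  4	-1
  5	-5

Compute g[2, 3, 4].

g[2,3] = (6 - 3) / (3 - 2) = 3
g[3,4] = (-1 - 6) / (4 - 3) = -7
g[2,3,4] = (-7 - 3) / (4 - 2) = -5

-5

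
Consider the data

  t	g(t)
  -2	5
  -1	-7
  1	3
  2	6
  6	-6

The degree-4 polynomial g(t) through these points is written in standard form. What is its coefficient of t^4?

Build the Lagrange basis polynomials:
L_0(t) = (t + 1)(t - 1)(t - 2)(t - 6) / [96] = (1/96)t^4 - (1/12)t^3 + (11/96)t^2 + (1/12)t - 1/8
L_1(t) = (t + 2)(t - 1)(t - 2)(t - 6) / [-42] = -(1/42)t^4 + (1/6)t^3 - (1/21)t^2 - (2/3)t + 4/7
L_2(t) = (t + 2)(t + 1)(t - 2)(t - 6) / [30] = (1/30)t^4 - (1/6)t^3 - (1/3)t^2 + (2/3)t + 4/5
L_3(t) = (t + 2)(t + 1)(t - 1)(t - 6) / [-48] = -(1/48)t^4 + (1/12)t^3 + (13/48)t^2 - (1/12)t - 1/4
L_4(t) = (t + 2)(t + 1)(t - 1)(t - 2) / [1120] = (1/1120)t^4 - (1/224)t^2 + 1/280
g(t) = 5·L_0 + (-7)·L_1 + 3·L_2 + 6·L_3 + (-6)·L_4
Only the coefficient of t^4 is needed; take it from each L_i and combine:
5·(1/96) + (-7)·(-1/42) + 3·(1/30) + 6·(-1/48) + (-6)·(1/1120) = 211/1120

211/1120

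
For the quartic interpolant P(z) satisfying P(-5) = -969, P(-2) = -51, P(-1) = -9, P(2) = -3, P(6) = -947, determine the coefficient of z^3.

Build the Lagrange basis polynomials:
L_0(z) = (z + 2)(z + 1)(z - 2)(z - 6) / [924] = (1/924)z^4 - (5/924)z^3 - (5/462)z^2 + (5/231)z + 2/77
L_1(z) = (z + 5)(z + 1)(z - 2)(z - 6) / [-96] = -(1/96)z^4 + (1/48)z^3 + (31/96)z^2 - (1/3)z - 5/8
L_2(z) = (z + 5)(z + 2)(z - 2)(z - 6) / [84] = (1/84)z^4 - (1/84)z^3 - (17/42)z^2 + (1/21)z + 10/7
L_3(z) = (z + 5)(z + 2)(z + 1)(z - 6) / [-336] = -(1/336)z^4 - (1/168)z^3 + (31/336)z^2 + (23/84)z + 5/28
L_4(z) = (z + 5)(z + 2)(z + 1)(z - 2) / [2464] = (1/2464)z^4 + (3/1232)z^3 + (1/2464)z^2 - (3/308)z - 5/616
P(z) = (-969)·L_0 + (-51)·L_1 + (-9)·L_2 + (-3)·L_3 + (-947)·L_4
Only the coefficient of z^3 is needed; take it from each L_i and combine:
(-969)·(-5/924) + (-51)·(1/48) + (-9)·(-1/84) + (-3)·(-1/168) + (-947)·(3/1232) = 2

2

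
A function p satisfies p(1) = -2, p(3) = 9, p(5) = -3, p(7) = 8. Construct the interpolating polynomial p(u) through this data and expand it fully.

p(u) = (23/24)u^3 - (23/2)u^2 + (937/24)u - 61/2

Build the Lagrange basis polynomials:
L_0(u) = (u - 3)(u - 5)(u - 7) / [-48] = -(1/48)u^3 + (5/16)u^2 - (71/48)u + 35/16
L_1(u) = (u - 1)(u - 5)(u - 7) / [16] = (1/16)u^3 - (13/16)u^2 + (47/16)u - 35/16
L_2(u) = (u - 1)(u - 3)(u - 7) / [-16] = -(1/16)u^3 + (11/16)u^2 - (31/16)u + 21/16
L_3(u) = (u - 1)(u - 3)(u - 5) / [48] = (1/48)u^3 - (3/16)u^2 + (23/48)u - 5/16
p(u) = (-2)·L_0 + 9·L_1 + (-3)·L_2 + 8·L_3
  (-2)·L_0(u) = (1/24)u^3 - (5/8)u^2 + (71/24)u - 35/8
  9·L_1(u) = (9/16)u^3 - (117/16)u^2 + (423/16)u - 315/16
  (-3)·L_2(u) = (3/16)u^3 - (33/16)u^2 + (93/16)u - 63/16
  8·L_3(u) = (1/6)u^3 - (3/2)u^2 + (23/6)u - 5/2
Adding term by term: (23/24)u^3 - (23/2)u^2 + (937/24)u - 61/2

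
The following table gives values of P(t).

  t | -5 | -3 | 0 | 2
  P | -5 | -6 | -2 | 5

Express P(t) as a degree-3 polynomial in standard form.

Build the Lagrange basis polynomials:
L_0(t) = (t + 3)t(t - 2) / [-70] = -(1/70)t^3 - (1/70)t^2 + (3/35)t
L_1(t) = (t + 5)t(t - 2) / [30] = (1/30)t^3 + (1/10)t^2 - (1/3)t
L_2(t) = (t + 5)(t + 3)(t - 2) / [-30] = -(1/30)t^3 - (1/5)t^2 + (1/30)t + 1
L_3(t) = (t + 5)(t + 3)t / [70] = (1/70)t^3 + (4/35)t^2 + (3/14)t
P(t) = (-5)·L_0 + (-6)·L_1 + (-2)·L_2 + 5·L_3
  (-5)·L_0(t) = (1/14)t^3 + (1/14)t^2 - (3/7)t
  (-6)·L_1(t) = -(1/5)t^3 - (3/5)t^2 + 2t
  (-2)·L_2(t) = (1/15)t^3 + (2/5)t^2 - (1/15)t - 2
  5·L_3(t) = (1/14)t^3 + (4/7)t^2 + (15/14)t
Adding term by term: (1/105)t^3 + (31/70)t^2 + (541/210)t - 2

P(t) = (1/105)t^3 + (31/70)t^2 + (541/210)t - 2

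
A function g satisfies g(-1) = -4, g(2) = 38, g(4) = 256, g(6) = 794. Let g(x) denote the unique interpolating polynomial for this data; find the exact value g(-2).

-14

Using Newton's divided-difference form:
g[-1,2] = (38 - (-4)) / (2 - (-1)) = 14
g[2,4] = (256 - 38) / (4 - 2) = 109
g[4,6] = (794 - 256) / (6 - 4) = 269
g[-1,2,4] = (109 - 14) / (4 - (-1)) = 19
g[2,4,6] = (269 - 109) / (6 - 2) = 40
g[-1,2,4,6] = (40 - 19) / (6 - (-1)) = 3
g(-2) = -4 + 14·(-1) + 19·(-1)·(-4) + 3·(-1)·(-4)·(-6) = -14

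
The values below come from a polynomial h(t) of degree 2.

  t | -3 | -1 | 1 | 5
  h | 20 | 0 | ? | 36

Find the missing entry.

The 3 known values determine h uniquely (degree ≤ 2).
L_0(1) = (2)·(-4)/[(-2)·(-8)] = -1/2
L_1(1) = (4)·(-4)/[(2)·(-6)] = 4/3
L_2(1) = (4)·(2)/[(8)·(6)] = 1/6
Sum: 20·(-1/2) + 0 + 36·(1/6) = -4

-4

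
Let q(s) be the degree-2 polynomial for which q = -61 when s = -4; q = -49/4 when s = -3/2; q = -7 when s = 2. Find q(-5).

-91

Evaluate each Lagrange basis at s = -5:
L_0(-5) = (-7/2)·(-7)/[(-5/2)·(-6)] = 49/30
L_1(-5) = (-1)·(-7)/[(5/2)·(-7/2)] = -4/5
L_2(-5) = (-1)·(-7/2)/[(6)·(7/2)] = 1/6
Sum: (-61)·(49/30) + (-49/4)·(-4/5) + (-7)·(1/6) = -91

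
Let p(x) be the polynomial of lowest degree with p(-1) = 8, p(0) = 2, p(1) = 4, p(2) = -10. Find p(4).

-182

L_0(4) = (4)·(3)·(2)/[(-1)·(-2)·(-3)] = -4
L_1(4) = (5)·(3)·(2)/[(1)·(-1)·(-2)] = 15
L_2(4) = (5)·(4)·(2)/[(2)·(1)·(-1)] = -20
L_3(4) = (5)·(4)·(3)/[(3)·(2)·(1)] = 10
Sum: 8·(-4) + 2·(15) + 4·(-20) + (-10)·(10) = -182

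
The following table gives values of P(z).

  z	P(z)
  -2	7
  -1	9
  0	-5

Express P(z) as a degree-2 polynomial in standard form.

Build the Lagrange basis polynomials:
L_0(z) = (z + 1)z / [2] = (1/2)z^2 + (1/2)z
L_1(z) = (z + 2)z / [-1] = -z^2 - 2z
L_2(z) = (z + 2)(z + 1) / [2] = (1/2)z^2 + (3/2)z + 1
P(z) = 7·L_0 + 9·L_1 + (-5)·L_2
  7·L_0(z) = (7/2)z^2 + (7/2)z
  9·L_1(z) = -9z^2 - 18z
  (-5)·L_2(z) = -(5/2)z^2 - (15/2)z - 5
Adding term by term: -8z^2 - 22z - 5

P(z) = -8z^2 - 22z - 5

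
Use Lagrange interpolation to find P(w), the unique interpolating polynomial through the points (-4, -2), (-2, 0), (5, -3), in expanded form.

Build the Lagrange basis polynomials:
L_0(w) = (w + 2)(w - 5) / [18] = (1/18)w^2 - (1/6)w - 5/9
L_1(w) = (w + 4)(w - 5) / [-14] = -(1/14)w^2 + (1/14)w + 10/7
L_2(w) = (w + 4)(w + 2) / [63] = (1/63)w^2 + (2/21)w + 8/63
P(w) = (-2)·L_0 + 0·L_1 + (-3)·L_2
  (-2)·L_0(w) = -(1/9)w^2 + (1/3)w + 10/9
  0·L_1(w) = 0
  (-3)·L_2(w) = -(1/21)w^2 - (2/7)w - 8/21
Adding term by term: -(10/63)w^2 + (1/21)w + 46/63

P(w) = -(10/63)w^2 + (1/21)w + 46/63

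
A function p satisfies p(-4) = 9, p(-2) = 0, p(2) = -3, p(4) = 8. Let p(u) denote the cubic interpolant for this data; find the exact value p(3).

115/96

Using Newton's divided-difference form:
p[-4,-2] = (0 - 9) / (-2 - (-4)) = -9/2
p[-2,2] = (-3 - 0) / (2 - (-2)) = -3/4
p[2,4] = (8 - (-3)) / (4 - 2) = 11/2
p[-4,-2,2] = (-3/4 - (-9/2)) / (2 - (-4)) = 5/8
p[-2,2,4] = (11/2 - (-3/4)) / (4 - (-2)) = 25/24
p[-4,-2,2,4] = (25/24 - 5/8) / (4 - (-4)) = 5/96
p(3) = 9 + (-9/2)·(7) + (5/8)·(7)·(5) + (5/96)·(7)·(5)·(1) = 115/96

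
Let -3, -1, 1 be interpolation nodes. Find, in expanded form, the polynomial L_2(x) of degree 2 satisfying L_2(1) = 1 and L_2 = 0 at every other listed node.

L_2(x) = (x + 3)(x + 1) / [(4)·(2)]
       = (x^2 + 4x + 3) / (8)

L_2(x) = (1/8)x^2 + (1/2)x + 3/8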